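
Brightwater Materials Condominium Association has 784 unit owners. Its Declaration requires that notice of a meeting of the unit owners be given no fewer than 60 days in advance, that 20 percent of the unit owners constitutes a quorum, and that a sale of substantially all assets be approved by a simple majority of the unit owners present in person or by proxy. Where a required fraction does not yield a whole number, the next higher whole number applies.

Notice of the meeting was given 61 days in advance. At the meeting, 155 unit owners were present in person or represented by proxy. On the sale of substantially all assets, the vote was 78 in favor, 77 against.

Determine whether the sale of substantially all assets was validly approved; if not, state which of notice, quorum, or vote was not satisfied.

Notice: 61 days given; 60 required. Satisfied.
Quorum: 20% of 784 = 156.80, rounded up to 157; 155 present. Not satisfied.
Vote: requires a majority of those present (155); a majority of 155 is 78, so 78 needed; 78 in favor. Satisfied.

Invalid — quorum requirement not satisfied.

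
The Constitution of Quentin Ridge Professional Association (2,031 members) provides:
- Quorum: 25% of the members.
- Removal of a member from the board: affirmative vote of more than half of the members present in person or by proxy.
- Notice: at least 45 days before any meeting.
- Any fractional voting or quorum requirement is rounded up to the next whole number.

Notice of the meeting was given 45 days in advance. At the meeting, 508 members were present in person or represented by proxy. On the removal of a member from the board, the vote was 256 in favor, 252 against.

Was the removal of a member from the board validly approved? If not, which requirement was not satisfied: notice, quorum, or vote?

Valid — all requirements satisfied.

Notice: 45 days given; 45 required. Satisfied.
Quorum: 25% of 2,031 = 507.75, rounded up to 508; 508 present. Satisfied.
Vote: requires a majority of those present (508); a majority of 508 is 255, so 255 needed; 256 in favor. Satisfied.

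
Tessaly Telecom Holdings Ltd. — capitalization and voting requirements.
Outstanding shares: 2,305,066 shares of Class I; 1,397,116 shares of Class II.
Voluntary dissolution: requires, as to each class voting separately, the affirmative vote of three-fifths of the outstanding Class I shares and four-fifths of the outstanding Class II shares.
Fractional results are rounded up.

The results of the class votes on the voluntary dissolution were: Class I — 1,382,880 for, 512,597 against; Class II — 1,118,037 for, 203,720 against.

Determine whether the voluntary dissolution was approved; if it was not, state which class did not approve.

Class I: 3/5 of 2305066 = 1383039.60, rounded up to 1383040; 1,383,040 required, 1,382,880 in favor — not approved.
Class II: 4/5 of 1397116 = 1117692.80, rounded up to 1117693; 1,117,693 required, 1,118,037 in favor — approved.

Not approved — the Class I shares did not give the required vote.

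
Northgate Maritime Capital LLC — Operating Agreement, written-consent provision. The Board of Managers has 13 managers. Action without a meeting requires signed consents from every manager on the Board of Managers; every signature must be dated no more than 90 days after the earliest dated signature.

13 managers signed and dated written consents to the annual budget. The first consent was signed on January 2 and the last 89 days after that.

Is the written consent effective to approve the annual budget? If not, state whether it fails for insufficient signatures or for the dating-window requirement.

Signatures required: every one of 13 — unanimous means all 13, so 13 needed; 13 signed. Sufficient.
Dating window: the latest signature is 89 days after the earliest; the limit is 90 days. Within the window.

Effective — both the signature and dating-window requirements are satisfied.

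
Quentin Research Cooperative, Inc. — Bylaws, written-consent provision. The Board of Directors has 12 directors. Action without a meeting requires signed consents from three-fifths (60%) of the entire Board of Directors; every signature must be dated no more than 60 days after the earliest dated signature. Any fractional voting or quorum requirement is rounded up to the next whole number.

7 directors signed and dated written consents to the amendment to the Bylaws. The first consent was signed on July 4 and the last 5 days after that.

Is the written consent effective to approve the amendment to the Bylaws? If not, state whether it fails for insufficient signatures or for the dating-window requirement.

Not effective — insufficient signatures.

Signatures required: three-fifths (60%) of 12 — 3/5 of 12 = 7.20, rounded up to 8, so 8 needed; 7 signed. Insufficient.
Dating window: the latest signature is 5 days after the earliest; the limit is 60 days. Within the window.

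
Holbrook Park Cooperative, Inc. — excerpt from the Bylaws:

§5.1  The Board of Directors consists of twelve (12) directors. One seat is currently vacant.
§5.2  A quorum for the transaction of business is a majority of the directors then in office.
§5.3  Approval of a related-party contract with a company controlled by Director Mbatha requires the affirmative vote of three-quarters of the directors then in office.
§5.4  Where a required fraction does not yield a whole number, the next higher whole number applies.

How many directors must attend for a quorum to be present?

6

A majority of 11 is 6.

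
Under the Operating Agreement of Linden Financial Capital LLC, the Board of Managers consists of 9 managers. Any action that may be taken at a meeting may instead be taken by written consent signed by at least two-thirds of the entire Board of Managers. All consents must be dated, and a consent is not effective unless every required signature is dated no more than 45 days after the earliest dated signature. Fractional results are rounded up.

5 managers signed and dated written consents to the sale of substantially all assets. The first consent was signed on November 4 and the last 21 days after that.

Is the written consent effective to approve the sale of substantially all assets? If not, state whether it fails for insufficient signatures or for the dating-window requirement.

Signatures required: at least two-thirds of 9 — 2/3 of 9 = 6, so 6 needed; 5 signed. Insufficient.
Dating window: the latest signature is 21 days after the earliest; the limit is 45 days. Within the window.

Not effective — insufficient signatures.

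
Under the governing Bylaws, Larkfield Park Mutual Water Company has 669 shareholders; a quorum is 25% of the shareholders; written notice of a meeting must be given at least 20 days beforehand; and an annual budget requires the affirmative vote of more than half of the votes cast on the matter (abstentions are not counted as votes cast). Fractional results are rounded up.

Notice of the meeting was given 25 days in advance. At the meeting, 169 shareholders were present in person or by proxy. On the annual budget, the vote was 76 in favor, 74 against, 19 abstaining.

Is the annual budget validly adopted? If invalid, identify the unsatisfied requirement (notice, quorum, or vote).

Notice: 25 days given; 20 required. Satisfied.
Quorum: 25% of 669 = 167.25, rounded up to 168; 169 present. Satisfied.
Vote: requires a majority of the votes cast (169 − 19 abstaining = 150); a majority of 150 is 76, so 76 needed; 76 in favor. Satisfied.

Valid — all requirements satisfied.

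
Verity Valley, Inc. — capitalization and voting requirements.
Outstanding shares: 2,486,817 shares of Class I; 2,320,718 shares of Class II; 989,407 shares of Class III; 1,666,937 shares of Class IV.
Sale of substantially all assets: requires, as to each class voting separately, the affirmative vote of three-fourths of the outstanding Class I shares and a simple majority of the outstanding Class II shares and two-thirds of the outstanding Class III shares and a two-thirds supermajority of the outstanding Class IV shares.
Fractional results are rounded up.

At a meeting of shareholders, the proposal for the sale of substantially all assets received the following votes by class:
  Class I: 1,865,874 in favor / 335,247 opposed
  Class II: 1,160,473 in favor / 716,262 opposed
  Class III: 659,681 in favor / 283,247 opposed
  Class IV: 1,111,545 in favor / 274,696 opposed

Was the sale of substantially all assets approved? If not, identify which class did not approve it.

Approved — every class gave the required vote.

Class I: 3/4 of 2486817 = 1865112.75, rounded up to 1865113; 1,865,113 required, 1,865,874 in favor — approved.
Class II: a majority of 2320718 is 1160360; 1,160,360 required, 1,160,473 in favor — approved.
Class III: 2/3 of 989407 = 659604.67, rounded up to 659605; 659,605 required, 659,681 in favor — approved.
Class IV: 2/3 of 1666937 = 1111291.33, rounded up to 1111292; 1,111,292 required, 1,111,545 in favor — approved.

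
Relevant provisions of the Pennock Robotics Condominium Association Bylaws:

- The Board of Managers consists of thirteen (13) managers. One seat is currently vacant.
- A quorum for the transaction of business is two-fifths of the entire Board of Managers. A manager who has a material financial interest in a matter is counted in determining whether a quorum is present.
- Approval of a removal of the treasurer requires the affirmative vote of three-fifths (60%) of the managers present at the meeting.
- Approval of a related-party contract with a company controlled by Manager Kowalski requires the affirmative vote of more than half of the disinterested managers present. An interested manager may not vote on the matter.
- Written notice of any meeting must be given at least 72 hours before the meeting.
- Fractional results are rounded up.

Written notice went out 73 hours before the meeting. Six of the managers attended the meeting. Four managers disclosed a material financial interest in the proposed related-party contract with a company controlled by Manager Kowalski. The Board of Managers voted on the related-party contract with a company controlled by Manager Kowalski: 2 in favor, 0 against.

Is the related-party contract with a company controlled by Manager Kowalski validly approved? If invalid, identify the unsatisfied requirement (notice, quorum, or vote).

Notice: 73 hours given; 72 required (73 ≥ 72). Satisfied.
Quorum: 6 present (interested managers count toward quorum); quorum is 6. Satisfied.
Vote: the related-party contract with a company controlled by Manager Kowalski requires a majority of the disinterested managers present (6 − 4 = 2). A majority of 2 is 2, so 2 affirmative votes are needed; 2 voted in favor. Satisfied.

Valid — all requirements satisfied.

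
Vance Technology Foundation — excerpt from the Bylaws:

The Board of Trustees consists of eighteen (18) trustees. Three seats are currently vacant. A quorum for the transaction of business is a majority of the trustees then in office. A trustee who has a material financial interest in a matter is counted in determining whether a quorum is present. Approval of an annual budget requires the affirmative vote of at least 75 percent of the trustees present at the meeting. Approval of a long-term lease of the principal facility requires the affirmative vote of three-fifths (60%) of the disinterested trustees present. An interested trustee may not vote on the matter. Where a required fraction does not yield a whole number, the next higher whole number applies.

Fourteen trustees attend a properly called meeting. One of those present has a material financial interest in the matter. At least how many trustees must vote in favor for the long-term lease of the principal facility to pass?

8

The long-term lease of the principal facility requires three-fifths of the disinterested trustees present (14 − 1 = 13).
3/5 of 13 = 7.80, rounded up to 8.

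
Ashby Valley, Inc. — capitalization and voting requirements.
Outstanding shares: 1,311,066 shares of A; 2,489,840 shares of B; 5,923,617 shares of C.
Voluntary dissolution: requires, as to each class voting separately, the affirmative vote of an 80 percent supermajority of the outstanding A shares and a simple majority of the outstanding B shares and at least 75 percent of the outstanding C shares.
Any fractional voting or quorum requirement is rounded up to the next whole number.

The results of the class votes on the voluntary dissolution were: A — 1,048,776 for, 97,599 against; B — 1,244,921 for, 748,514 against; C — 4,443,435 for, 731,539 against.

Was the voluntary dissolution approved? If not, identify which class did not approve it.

Not approved — the A shares did not give the required vote.

A: 4/5 of 1311066 = 1048852.80, rounded up to 1048853; 1,048,853 required, 1,048,776 in favor — not approved.
B: a majority of 2489840 is 1244921; 1,244,921 required, 1,244,921 in favor — approved.
C: 3/4 of 5923617 = 4442712.75, rounded up to 4442713; 4,442,713 required, 4,443,435 in favor — approved.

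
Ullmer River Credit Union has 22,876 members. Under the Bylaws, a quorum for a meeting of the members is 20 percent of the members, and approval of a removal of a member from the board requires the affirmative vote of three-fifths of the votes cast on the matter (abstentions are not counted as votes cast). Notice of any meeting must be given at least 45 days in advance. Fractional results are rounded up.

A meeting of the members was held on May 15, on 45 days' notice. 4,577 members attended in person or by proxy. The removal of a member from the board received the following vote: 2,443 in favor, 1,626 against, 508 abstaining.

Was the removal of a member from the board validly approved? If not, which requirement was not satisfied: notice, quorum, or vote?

Valid — all requirements satisfied.

Notice: 45 days given; 45 required. Satisfied.
Quorum: 20% of 22,876 = 4,575.20, rounded up to 4,576; 4,577 present. Satisfied.
Vote: requires three-fifths of the votes cast (4,577 − 508 abstaining = 4,069); 3/5 of 4069 = 2441.40, rounded up to 2442, so 2,442 needed; 2,443 in favor. Satisfied.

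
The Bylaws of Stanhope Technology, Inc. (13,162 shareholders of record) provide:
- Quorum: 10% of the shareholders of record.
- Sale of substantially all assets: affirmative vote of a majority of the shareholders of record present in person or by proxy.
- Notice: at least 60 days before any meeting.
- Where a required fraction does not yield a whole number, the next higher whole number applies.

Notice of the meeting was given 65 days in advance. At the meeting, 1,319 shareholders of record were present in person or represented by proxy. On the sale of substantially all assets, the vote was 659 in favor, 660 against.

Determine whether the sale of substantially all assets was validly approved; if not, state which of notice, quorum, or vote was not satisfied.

Invalid — vote requirement not satisfied.

Notice: 65 days given; 60 required. Satisfied.
Quorum: 10% of 13,162 = 1,316.20, rounded up to 1,317; 1,319 present. Satisfied.
Vote: requires a majority of those present (1,319); a majority of 1319 is 660, so 660 needed; 659 in favor. Not satisfied.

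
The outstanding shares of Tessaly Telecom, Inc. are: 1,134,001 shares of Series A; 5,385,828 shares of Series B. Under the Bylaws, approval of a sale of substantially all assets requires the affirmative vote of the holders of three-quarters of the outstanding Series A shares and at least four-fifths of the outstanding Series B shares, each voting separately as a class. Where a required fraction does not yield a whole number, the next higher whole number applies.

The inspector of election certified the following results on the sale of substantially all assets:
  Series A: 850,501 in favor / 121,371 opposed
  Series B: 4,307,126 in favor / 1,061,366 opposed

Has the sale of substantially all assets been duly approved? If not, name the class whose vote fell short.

Series A: 3/4 of 1134001 = 850500.75, rounded up to 850501; 850,501 required, 850,501 in favor — approved.
Series B: 4/5 of 5385828 = 4308662.40, rounded up to 4308663; 4,308,663 required, 4,307,126 in favor — not approved.

Not approved — the Series B shares did not give the required vote.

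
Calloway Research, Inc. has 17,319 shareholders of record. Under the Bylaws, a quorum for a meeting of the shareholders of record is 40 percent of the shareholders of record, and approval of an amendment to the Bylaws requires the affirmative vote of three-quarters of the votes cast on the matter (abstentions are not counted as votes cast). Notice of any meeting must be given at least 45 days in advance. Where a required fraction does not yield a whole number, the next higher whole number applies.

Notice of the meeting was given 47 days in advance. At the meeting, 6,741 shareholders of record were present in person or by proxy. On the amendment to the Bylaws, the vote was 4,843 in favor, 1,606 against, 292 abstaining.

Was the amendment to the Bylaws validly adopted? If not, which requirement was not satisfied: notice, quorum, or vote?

Invalid — quorum requirement not satisfied.

Notice: 47 days given; 45 required. Satisfied.
Quorum: 40% of 17,319 = 6,927.60, rounded up to 6,928; 6,741 present. Not satisfied.
Vote: requires three-fourths of the votes cast (6,741 − 292 abstaining = 6,449); 3/4 of 6449 = 4836.75, rounded up to 4837, so 4,837 needed; 4,843 in favor. Satisfied.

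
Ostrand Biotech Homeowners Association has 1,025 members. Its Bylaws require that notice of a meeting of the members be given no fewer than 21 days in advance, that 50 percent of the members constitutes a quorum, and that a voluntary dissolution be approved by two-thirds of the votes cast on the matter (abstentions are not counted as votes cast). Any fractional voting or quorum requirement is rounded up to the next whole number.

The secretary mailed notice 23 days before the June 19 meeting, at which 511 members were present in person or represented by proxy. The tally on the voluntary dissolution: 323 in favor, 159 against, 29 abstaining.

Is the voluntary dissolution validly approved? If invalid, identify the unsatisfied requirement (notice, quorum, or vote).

Notice: 23 days given; 21 required. Satisfied.
Quorum: 50% of 1,025 = 512.50, rounded up to 513; 511 present. Not satisfied.
Vote: requires two-thirds of the votes cast (511 − 29 abstaining = 482); 2/3 of 482 = 321.33, rounded up to 322, so 322 needed; 323 in favor. Satisfied.

Invalid — quorum requirement not satisfied.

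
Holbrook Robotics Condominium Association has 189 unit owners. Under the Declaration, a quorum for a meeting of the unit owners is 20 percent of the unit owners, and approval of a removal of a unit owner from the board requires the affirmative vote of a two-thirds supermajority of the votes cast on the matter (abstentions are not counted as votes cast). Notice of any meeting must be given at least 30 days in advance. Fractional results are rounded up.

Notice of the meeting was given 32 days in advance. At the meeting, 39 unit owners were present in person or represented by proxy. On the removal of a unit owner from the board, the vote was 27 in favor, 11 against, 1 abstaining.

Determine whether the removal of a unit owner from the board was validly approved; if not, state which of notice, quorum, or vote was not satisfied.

Valid — all requirements satisfied.

Notice: 32 days given; 30 required. Satisfied.
Quorum: 20% of 189 = 37.80, rounded up to 38; 39 present. Satisfied.
Vote: requires two-thirds of the votes cast (39 − 1 abstaining = 38); 2/3 of 38 = 25.33, rounded up to 26, so 26 needed; 27 in favor. Satisfied.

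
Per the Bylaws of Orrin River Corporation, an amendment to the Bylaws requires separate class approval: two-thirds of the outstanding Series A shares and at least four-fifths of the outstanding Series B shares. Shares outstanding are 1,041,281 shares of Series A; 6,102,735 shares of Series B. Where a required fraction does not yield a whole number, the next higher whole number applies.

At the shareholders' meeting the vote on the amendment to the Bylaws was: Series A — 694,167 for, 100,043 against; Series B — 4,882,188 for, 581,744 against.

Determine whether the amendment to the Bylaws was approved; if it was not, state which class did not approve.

Series A: 2/3 of 1041281 = 694187.33, rounded up to 694188; 694,188 required, 694,167 in favor — not approved.
Series B: 4/5 of 6102735 = 4882188; 4,882,188 required, 4,882,188 in favor — approved.

Not approved — the Series A shares did not give the required vote.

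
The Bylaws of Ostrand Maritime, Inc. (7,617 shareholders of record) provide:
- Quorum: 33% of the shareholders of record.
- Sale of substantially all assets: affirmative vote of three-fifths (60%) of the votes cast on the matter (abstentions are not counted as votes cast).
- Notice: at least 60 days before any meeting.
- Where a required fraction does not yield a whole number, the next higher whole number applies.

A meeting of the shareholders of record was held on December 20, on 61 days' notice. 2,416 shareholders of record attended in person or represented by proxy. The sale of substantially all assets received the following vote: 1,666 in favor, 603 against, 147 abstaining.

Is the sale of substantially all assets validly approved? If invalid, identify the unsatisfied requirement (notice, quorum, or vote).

Notice: 61 days given; 60 required. Satisfied.
Quorum: 33% of 7,617 = 2,513.61, rounded up to 2,514; 2,416 present. Not satisfied.
Vote: requires three-fifths of the votes cast (2,416 − 147 abstaining = 2,269); 3/5 of 2269 = 1361.40, rounded up to 1362, so 1,362 needed; 1,666 in favor. Satisfied.

Invalid — quorum requirement not satisfied.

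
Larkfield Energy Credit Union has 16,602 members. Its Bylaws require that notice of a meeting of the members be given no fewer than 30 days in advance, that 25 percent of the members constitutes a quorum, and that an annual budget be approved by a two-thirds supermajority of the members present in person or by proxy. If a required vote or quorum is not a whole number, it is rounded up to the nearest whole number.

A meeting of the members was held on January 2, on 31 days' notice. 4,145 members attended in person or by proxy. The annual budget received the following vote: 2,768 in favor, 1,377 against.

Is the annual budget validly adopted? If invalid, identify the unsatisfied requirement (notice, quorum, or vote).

Notice: 31 days given; 30 required. Satisfied.
Quorum: 25% of 16,602 = 4,150.50, rounded up to 4,151; 4,145 present. Not satisfied.
Vote: requires two-thirds of those present (4,145); 2/3 of 4145 = 2763.33, rounded up to 2764, so 2,764 needed; 2,768 in favor. Satisfied.

Invalid — quorum requirement not satisfied.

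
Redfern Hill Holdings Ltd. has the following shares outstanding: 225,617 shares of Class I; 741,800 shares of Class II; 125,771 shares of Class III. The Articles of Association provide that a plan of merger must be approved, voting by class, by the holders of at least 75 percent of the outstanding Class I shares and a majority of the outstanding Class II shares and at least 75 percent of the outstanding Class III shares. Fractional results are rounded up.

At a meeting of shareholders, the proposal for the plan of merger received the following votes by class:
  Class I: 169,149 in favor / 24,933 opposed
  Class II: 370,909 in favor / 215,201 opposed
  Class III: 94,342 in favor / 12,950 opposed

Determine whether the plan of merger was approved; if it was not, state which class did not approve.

Class I: 3/4 of 225617 = 169212.75, rounded up to 169213; 169,213 required, 169,149 in favor — not approved.
Class II: a majority of 741800 is 370901; 370,901 required, 370,909 in favor — approved.
Class III: 3/4 of 125771 = 94328.25, rounded up to 94329; 94,329 required, 94,342 in favor — approved.

Not approved — the Class I shares did not give the required vote.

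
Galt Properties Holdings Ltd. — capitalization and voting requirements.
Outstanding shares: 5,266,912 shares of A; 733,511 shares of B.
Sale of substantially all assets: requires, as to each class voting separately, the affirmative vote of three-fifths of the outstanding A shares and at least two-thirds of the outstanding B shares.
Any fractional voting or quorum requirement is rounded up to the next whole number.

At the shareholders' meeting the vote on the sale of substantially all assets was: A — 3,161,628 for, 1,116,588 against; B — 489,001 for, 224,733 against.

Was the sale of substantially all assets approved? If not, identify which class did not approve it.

Not approved — the B shares did not give the required vote.

A: 3/5 of 5266912 = 3160147.20, rounded up to 3160148; 3,160,148 required, 3,161,628 in favor — approved.
B: 2/3 of 733511 = 489007.33, rounded up to 489008; 489,008 required, 489,001 in favor — not approved.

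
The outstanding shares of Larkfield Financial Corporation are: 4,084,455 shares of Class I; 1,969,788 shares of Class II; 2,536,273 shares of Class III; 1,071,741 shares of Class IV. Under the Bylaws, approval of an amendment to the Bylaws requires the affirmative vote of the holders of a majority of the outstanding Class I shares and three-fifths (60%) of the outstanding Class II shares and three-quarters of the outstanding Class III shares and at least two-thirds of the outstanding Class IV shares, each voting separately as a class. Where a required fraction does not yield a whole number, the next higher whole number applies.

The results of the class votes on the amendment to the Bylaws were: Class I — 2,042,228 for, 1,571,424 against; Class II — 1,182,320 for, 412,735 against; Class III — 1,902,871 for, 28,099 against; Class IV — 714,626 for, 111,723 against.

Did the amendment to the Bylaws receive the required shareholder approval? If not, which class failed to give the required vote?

Approved — every class gave the required vote.

Class I: a majority of 4084455 is 2042228; 2,042,228 required, 2,042,228 in favor — approved.
Class II: 3/5 of 1969788 = 1181872.80, rounded up to 1181873; 1,181,873 required, 1,182,320 in favor — approved.
Class III: 3/4 of 2536273 = 1902204.75, rounded up to 1902205; 1,902,205 required, 1,902,871 in favor — approved.
Class IV: 2/3 of 1071741 = 714494; 714,494 required, 714,626 in favor — approved.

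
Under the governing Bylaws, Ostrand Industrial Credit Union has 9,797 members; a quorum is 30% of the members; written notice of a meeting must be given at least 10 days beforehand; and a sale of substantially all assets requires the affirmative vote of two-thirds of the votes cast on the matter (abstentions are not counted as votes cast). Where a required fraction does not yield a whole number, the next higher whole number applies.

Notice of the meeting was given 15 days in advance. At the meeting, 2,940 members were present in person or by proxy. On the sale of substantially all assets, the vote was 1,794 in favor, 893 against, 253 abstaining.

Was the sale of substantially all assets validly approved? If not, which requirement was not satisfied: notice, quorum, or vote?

Notice: 15 days given; 10 required. Satisfied.
Quorum: 30% of 9,797 = 2,939.10, rounded up to 2,940; 2,940 present. Satisfied.
Vote: requires two-thirds of the votes cast (2,940 − 253 abstaining = 2,687); 2/3 of 2687 = 1791.33, rounded up to 1792, so 1,792 needed; 1,794 in favor. Satisfied.

Valid — all requirements satisfied.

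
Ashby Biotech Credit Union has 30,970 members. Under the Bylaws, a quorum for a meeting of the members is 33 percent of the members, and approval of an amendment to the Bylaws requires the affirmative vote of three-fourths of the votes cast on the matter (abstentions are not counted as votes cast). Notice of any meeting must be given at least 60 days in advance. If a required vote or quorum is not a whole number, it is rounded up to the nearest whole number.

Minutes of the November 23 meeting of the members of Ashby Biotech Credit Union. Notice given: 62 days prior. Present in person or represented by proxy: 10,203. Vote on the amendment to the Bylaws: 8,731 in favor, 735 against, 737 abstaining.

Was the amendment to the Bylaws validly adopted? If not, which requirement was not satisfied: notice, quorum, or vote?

Notice: 62 days given; 60 required. Satisfied.
Quorum: 33% of 30,970 = 10,220.10, rounded up to 10,221; 10,203 present. Not satisfied.
Vote: requires three-fourths of the votes cast (10,203 − 737 abstaining = 9,466); 3/4 of 9466 = 7099.50, rounded up to 7100, so 7,100 needed; 8,731 in favor. Satisfied.

Invalid — quorum requirement not satisfied.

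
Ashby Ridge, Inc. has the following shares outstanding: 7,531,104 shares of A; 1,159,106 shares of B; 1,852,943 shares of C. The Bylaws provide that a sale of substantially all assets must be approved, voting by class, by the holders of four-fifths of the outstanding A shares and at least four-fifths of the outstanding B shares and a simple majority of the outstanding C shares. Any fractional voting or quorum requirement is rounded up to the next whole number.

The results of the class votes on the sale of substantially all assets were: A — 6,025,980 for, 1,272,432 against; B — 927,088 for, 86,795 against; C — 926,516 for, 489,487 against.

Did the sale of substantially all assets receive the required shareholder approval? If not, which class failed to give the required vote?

Not approved — the B shares did not give the required vote.

A: 4/5 of 7531104 = 6024883.20, rounded up to 6024884; 6,024,884 required, 6,025,980 in favor — approved.
B: 4/5 of 1159106 = 927284.80, rounded up to 927285; 927,285 required, 927,088 in favor — not approved.
C: a majority of 1852943 is 926472; 926,472 required, 926,516 in favor — approved.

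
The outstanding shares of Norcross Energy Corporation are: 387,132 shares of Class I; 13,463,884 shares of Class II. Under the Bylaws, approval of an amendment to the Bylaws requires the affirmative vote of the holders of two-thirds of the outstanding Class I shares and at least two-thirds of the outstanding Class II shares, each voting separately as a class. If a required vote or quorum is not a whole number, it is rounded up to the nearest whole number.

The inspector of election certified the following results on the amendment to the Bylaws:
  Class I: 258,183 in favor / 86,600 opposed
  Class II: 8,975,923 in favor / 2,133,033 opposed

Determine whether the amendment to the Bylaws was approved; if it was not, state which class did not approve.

Approved — every class gave the required vote.

Class I: 2/3 of 387132 = 258088; 258,088 required, 258,183 in favor — approved.
Class II: 2/3 of 13463884 = 8975922.67, rounded up to 8975923; 8,975,923 required, 8,975,923 in favor — approved.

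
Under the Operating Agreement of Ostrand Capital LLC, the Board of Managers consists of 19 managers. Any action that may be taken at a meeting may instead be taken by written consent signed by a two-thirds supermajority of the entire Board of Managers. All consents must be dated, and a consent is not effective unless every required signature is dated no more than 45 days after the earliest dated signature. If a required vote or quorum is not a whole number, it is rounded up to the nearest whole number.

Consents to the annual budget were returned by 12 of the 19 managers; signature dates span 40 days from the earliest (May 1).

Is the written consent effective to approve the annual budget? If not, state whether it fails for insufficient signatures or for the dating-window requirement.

Signatures required: a two-thirds supermajority of 19 — 2/3 of 19 = 12.67, rounded up to 13, so 13 needed; 12 signed. Insufficient.
Dating window: the latest signature is 40 days after the earliest; the limit is 45 days. Within the window.

Not effective — insufficient signatures.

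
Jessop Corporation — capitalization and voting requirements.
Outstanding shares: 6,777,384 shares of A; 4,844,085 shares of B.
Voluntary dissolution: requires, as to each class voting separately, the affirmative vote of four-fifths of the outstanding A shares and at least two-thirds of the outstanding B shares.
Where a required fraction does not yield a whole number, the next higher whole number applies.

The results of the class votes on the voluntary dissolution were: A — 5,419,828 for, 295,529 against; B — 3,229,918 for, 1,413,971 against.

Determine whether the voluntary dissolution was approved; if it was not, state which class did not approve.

Not approved — the A shares did not give the required vote.

A: 4/5 of 6777384 = 5421907.20, rounded up to 5421908; 5,421,908 required, 5,419,828 in favor — not approved.
B: 2/3 of 4844085 = 3229390; 3,229,390 required, 3,229,918 in favor — approved.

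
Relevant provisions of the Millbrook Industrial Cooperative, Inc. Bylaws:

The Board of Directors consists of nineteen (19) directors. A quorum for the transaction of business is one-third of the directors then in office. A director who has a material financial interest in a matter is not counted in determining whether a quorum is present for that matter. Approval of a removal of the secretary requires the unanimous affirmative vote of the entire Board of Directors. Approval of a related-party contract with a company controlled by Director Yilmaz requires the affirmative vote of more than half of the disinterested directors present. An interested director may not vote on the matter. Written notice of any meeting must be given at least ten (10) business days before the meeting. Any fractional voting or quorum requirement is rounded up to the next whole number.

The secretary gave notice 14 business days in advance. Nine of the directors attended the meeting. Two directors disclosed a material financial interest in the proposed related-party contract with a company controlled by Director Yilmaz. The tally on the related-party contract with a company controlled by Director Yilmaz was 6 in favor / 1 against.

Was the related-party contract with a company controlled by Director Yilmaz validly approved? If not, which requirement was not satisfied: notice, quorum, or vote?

Valid — all requirements satisfied.

Notice: 14 business days given; 10 required (14 ≥ 10). Satisfied.
Quorum: 9 present, but the 2 interested directors do not count, leaving 7. Quorum is 7. Satisfied.
Vote: the related-party contract with a company controlled by Director Yilmaz requires a majority of the disinterested directors present (9 − 2 = 7). A majority of 7 is 4, so 4 affirmative votes are needed; 6 voted in favor. Satisfied.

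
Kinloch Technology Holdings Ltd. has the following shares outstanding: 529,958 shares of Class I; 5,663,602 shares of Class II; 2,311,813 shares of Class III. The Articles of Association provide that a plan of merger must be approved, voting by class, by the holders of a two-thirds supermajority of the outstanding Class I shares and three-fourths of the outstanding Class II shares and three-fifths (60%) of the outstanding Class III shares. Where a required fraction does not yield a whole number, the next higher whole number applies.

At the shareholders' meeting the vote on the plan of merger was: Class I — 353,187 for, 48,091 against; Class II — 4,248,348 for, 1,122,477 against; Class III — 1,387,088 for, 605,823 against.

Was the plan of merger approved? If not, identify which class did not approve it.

Not approved — the Class I shares did not give the required vote.

Class I: 2/3 of 529958 = 353305.33, rounded up to 353306; 353,306 required, 353,187 in favor — not approved.
Class II: 3/4 of 5663602 = 4247701.50, rounded up to 4247702; 4,247,702 required, 4,248,348 in favor — approved.
Class III: 3/5 of 2311813 = 1387087.80, rounded up to 1387088; 1,387,088 required, 1,387,088 in favor — approved.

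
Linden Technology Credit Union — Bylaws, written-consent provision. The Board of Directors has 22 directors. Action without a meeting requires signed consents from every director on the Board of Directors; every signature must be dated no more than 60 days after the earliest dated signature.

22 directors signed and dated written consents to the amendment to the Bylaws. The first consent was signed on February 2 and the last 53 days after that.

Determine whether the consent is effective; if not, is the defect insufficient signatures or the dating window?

Effective — both the signature and dating-window requirements are satisfied.

Signatures required: every one of 22 — unanimous means all 22, so 22 needed; 22 signed. Sufficient.
Dating window: the latest signature is 53 days after the earliest; the limit is 60 days. Within the window.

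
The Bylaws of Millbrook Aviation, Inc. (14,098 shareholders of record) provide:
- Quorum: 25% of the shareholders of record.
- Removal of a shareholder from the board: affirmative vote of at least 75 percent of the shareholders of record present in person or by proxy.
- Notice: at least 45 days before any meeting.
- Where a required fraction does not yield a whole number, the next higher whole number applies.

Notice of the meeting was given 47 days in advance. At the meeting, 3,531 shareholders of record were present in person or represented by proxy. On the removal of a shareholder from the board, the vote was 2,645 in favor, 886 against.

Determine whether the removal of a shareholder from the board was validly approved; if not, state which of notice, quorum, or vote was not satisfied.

Notice: 47 days given; 45 required. Satisfied.
Quorum: 25% of 14,098 = 3,524.50, rounded up to 3,525; 3,531 present. Satisfied.
Vote: requires three-fourths of those present (3,531); 3/4 of 3531 = 2648.25, rounded up to 2649, so 2,649 needed; 2,645 in favor. Not satisfied.

Invalid — vote requirement not satisfied.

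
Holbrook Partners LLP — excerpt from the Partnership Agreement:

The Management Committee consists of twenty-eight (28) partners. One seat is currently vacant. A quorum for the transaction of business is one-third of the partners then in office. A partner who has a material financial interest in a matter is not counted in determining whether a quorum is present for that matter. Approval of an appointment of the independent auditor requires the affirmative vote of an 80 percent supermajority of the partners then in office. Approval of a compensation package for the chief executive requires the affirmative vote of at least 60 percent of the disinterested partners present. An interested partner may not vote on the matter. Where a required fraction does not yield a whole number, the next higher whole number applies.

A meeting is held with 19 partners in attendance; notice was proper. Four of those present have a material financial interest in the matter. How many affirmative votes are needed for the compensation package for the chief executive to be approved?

The compensation package for the chief executive requires three-fifths of the disinterested partners present (19 − 4 = 15).
3/5 of 15 = 9.

9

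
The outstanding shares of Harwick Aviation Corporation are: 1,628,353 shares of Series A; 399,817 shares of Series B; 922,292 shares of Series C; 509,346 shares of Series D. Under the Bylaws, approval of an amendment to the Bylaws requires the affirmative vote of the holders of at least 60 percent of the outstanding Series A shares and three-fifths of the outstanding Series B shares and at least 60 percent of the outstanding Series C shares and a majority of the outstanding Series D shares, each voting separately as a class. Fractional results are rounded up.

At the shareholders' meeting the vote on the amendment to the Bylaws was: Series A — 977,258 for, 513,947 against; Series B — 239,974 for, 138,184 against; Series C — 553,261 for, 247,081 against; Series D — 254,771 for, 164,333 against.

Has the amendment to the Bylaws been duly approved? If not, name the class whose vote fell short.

Series A: 3/5 of 1628353 = 977011.80, rounded up to 977012; 977,012 required, 977,258 in favor — approved.
Series B: 3/5 of 399817 = 239890.20, rounded up to 239891; 239,891 required, 239,974 in favor — approved.
Series C: 3/5 of 922292 = 553375.20, rounded up to 553376; 553,376 required, 553,261 in favor — not approved.
Series D: a majority of 509346 is 254674; 254,674 required, 254,771 in favor — approved.

Not approved — the Series C shares did not give the required vote.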